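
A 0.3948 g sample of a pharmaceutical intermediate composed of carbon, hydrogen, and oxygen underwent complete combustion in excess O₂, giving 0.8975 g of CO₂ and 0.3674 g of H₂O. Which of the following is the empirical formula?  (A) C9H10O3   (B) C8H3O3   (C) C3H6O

(C) C3H6O

mol C = 0.8975 g CO₂ ÷ 44.009 g/mol = 0.020394 mol
mol H = 2 × 0.3674 g H₂O ÷ 18.015 g/mol = 0.040788 mol
mass O = 0.3948 − (0.24495 + 0.041115) = 0.10874 g → mol O = 0.10874 ÷ 15.999 = 0.0067966 mol
Divide by the smallest (0.0067966 mol): C 3.001, H 6.001, O 1.000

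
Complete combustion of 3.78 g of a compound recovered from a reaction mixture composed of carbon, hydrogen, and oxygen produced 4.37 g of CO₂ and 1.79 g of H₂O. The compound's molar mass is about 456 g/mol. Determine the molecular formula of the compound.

mol C = 4.37 g CO₂ ÷ 44.009 g/mol = 0.09930 mol
mol H = 2 × 1.79 g H₂O ÷ 18.015 g/mol = 0.1987 mol
mass O = 3.78 − (1.193 + 0.2003) = 2.387 g → mol O = 2.387 ÷ 15.999 = 0.1492 mol
Divide by the smallest (0.09930 mol): C 1.000, H 2.001, O 1.503
Multiplying each by 2 gives whole numbers: C 2.00, H 4.00, O 3.01
Empirical formula: C2H4O3
Empirical-formula mass = 76.05 g/mol; 456 ÷ 76.05 ≈ 6, so the molecular formula is C12H24O18.

C12H24O18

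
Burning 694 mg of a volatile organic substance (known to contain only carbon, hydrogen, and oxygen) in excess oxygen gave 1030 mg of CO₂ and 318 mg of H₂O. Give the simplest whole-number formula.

C2H3O2

mol C = 1.03 g CO₂ ÷ 44.009 g/mol = 0.02340 mol
mol H = 2 × 0.318 g H₂O ÷ 18.015 g/mol = 0.03530 mol
mass O = 0.694 − (0.2811 + 0.03559) = 0.3773 g → mol O = 0.3773 ÷ 15.999 = 0.02358 mol
Divide by the smallest (0.02340 mol): C 1.000, H 1.508, O 1.008
Multiplying each by 2 gives whole numbers: C 2.00, H 3.02, O 2.02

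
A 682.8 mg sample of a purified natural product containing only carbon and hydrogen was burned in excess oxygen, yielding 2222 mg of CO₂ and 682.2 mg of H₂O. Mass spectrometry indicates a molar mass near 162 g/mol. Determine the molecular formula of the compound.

C12H18

mol C = 2.222 g CO₂ ÷ 44.009 g/mol = 0.050490 mol
mol H = 2 × 0.6822 g H₂O ÷ 18.015 g/mol = 0.075737 mol
Divide by the smallest (0.050490 mol): C 1.000, H 1.500
Multiplying each by 2 gives whole numbers: C 2.00, H 3.00
Empirical formula: C2H3
Empirical-formula mass = 27.05 g/mol; 162 ÷ 27.05 ≈ 6, so the molecular formula is C12H18.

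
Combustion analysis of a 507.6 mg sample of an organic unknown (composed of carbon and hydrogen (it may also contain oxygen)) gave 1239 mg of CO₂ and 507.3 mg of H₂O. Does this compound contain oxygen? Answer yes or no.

mol C = 1.239 g CO₂ ÷ 44.009 g/mol = 0.028153 mol
mol H = 2 × 0.5073 g H₂O ÷ 18.015 g/mol = 0.056320 mol
C and H account for only 0.39492 g of the 0.5076 g sample; the remaining 0.11268 g must be oxygen.

yes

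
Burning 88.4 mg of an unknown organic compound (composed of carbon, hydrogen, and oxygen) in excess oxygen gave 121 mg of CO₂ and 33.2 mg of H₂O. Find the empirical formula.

mol C = 0.121 g CO₂ ÷ 44.009 g/mol = 0.002749 mol
mol H = 2 × 0.0332 g H₂O ÷ 18.015 g/mol = 0.003686 mol
mass O = 0.0884 − (0.03302 + 0.003715) = 0.05166 g → mol O = 0.05166 ÷ 15.999 = 0.003229 mol
Divide by the smallest (0.002749 mol): C 1.000, H 1.341, O 1.174
Multiplying each by 6 gives whole numbers: C 6.00, H 8.04, O 7.05

C6H8O7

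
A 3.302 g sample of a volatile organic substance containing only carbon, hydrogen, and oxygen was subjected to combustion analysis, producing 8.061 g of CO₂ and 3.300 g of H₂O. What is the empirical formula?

C4H8O

mol C = 8.061 g CO₂ ÷ 44.009 g/mol = 0.18317 mol
mol H = 2 × 3.300 g H₂O ÷ 18.015 g/mol = 0.36636 mol
mass O = 3.302 − (2.2000 + 0.36929) = 0.73269 g → mol O = 0.73269 ÷ 15.999 = 0.045796 mol
Divide by the smallest (0.045796 mol): C 4.000, H 8.000, O 1.000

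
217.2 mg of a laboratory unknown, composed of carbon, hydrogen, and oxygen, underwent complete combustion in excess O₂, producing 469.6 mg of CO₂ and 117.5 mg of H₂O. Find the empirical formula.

mol C = 0.4696 g CO₂ ÷ 44.009 g/mol = 0.010671 mol
mol H = 2 × 0.1175 g H₂O ÷ 18.015 g/mol = 0.013045 mol
mass O = 0.2172 − (0.12816 + 0.013149) = 0.075887 g → mol O = 0.075887 ÷ 15.999 = 0.0047432 mol
Divide by the smallest (0.0047432 mol): C 2.250, H 2.750, O 1.000
Multiplying each by 4 gives whole numbers: C 9.00, H 11.00, O 4.00

C9H11O4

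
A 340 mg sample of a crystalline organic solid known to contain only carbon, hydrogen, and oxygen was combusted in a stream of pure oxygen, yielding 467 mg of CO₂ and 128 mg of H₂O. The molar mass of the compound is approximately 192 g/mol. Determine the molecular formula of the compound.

C6H8O7

mol C = 0.467 g CO₂ ÷ 44.009 g/mol = 0.01061 mol
mol H = 2 × 0.128 g H₂O ÷ 18.015 g/mol = 0.01421 mol
mass O = 0.340 − (0.1275 + 0.01432) = 0.1982 g → mol O = 0.1982 ÷ 15.999 = 0.01239 mol
Divide by the smallest (0.01061 mol): C 1.000, H 1.339, O 1.168
Multiplying each by 6 gives whole numbers: C 6.00, H 8.03, O 7.01
Empirical formula: C6H8O7
Empirical-formula mass = 192.12 g/mol; 192 ÷ 192.12 ≈ 1, so the molecular formula is C6H8O7.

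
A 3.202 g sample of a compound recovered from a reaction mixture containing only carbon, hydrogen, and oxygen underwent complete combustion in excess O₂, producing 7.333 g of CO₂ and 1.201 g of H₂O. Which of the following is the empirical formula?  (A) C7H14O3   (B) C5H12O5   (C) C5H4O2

(C) C5H4O2

mol C = 7.333 g CO₂ ÷ 44.009 g/mol = 0.16663 mol
mol H = 2 × 1.201 g H₂O ÷ 18.015 g/mol = 0.13333 mol
mass O = 3.202 − (2.0013 + 0.13440) = 1.0663 g → mol O = 1.0663 ÷ 15.999 = 0.066646 mol
Divide by the smallest (0.066646 mol): C 2.500, H 2.001, O 1.000
Multiplying each by 2 gives whole numbers: C 5.00, H 4.00, O 2.00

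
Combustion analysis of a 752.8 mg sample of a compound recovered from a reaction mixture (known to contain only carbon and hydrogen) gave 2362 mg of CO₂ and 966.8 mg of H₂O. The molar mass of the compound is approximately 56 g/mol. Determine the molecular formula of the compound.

C4H8

mol C = 2.362 g CO₂ ÷ 44.009 g/mol = 0.053671 mol
mol H = 2 × 0.9668 g H₂O ÷ 18.015 g/mol = 0.10733 mol
Divide by the smallest (0.053671 mol): C 1.000, H 2.000
Empirical formula: CH2
Empirical-formula mass = 14.03 g/mol; 56 ÷ 14.03 ≈ 4, so the molecular formula is C4H8.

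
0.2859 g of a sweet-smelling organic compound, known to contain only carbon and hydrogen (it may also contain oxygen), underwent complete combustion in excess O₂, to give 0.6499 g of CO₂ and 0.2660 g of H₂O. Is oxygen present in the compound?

mol C = 0.6499 g CO₂ ÷ 44.009 g/mol = 0.014767 mol
mol H = 2 × 0.2660 g H₂O ÷ 18.015 g/mol = 0.029531 mol
C and H account for only 0.20714 g of the 0.2859 g sample; the remaining 0.078761 g must be oxygen.

yes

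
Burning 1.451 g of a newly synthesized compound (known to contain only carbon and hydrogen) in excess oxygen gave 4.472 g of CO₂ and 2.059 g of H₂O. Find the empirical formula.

C4H9

mol C = 4.472 g CO₂ ÷ 44.009 g/mol = 0.10162 mol
mol H = 2 × 2.059 g H₂O ÷ 18.015 g/mol = 0.22859 mol
Divide by the smallest (0.10162 mol): C 1.000, H 2.250
Multiplying each by 4 gives whole numbers: C 4.00, H 9.00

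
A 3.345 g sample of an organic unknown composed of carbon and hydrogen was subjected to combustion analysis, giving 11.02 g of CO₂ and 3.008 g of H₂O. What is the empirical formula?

C3H4

mol C = 11.02 g CO₂ ÷ 44.009 g/mol = 0.25040 mol
mol H = 2 × 3.008 g H₂O ÷ 18.015 g/mol = 0.33394 mol
Divide by the smallest (0.25040 mol): C 1.000, H 1.334
Multiplying each by 3 gives whole numbers: C 3.00, H 4.00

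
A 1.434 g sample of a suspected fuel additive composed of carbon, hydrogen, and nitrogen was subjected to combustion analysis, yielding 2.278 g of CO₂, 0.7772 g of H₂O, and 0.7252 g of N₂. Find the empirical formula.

mol C = 2.278 g CO₂ ÷ 44.009 g/mol = 0.051762 mol
mol H = 2 × 0.7772 g H₂O ÷ 18.015 g/mol = 0.086284 mol
mol N = 2 × 0.7252 g N₂ ÷ 28.014 g/mol = 0.051774 mol
Divide by the smallest (0.051762 mol): C 1.000, H 1.667, N 1.000
Multiplying each by 3 gives whole numbers: C 3.00, H 5.00, N 3.00

C3H5N3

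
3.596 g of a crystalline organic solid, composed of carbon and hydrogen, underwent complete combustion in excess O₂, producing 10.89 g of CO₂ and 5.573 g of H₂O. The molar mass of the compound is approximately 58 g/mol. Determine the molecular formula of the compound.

C4H10

mol C = 10.89 g CO₂ ÷ 44.009 g/mol = 0.24745 mol
mol H = 2 × 5.573 g H₂O ÷ 18.015 g/mol = 0.61871 mol
Divide by the smallest (0.24745 mol): C 1.000, H 2.500
Multiplying each by 2 gives whole numbers: C 2.00, H 5.00
Empirical formula: C2H5
Empirical-formula mass = 29.06 g/mol; 58 ÷ 29.06 ≈ 2, so the molecular formula is C4H10.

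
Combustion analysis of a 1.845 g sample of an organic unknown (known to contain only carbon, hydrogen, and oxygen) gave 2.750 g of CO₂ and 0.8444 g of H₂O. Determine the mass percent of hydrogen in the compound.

5.12%

mol C = 2.750 g CO₂ ÷ 44.009 g/mol = 0.062487 mol
mol H = 2 × 0.8444 g H₂O ÷ 18.015 g/mol = 0.093744 mol
mass O = 1.845 − (0.75053 + 0.094494) = 0.99997 g → mol O = 0.99997 ÷ 15.999 = 0.062502 mol
mass % H = 0.094494 g ÷ 1.845 g × 100%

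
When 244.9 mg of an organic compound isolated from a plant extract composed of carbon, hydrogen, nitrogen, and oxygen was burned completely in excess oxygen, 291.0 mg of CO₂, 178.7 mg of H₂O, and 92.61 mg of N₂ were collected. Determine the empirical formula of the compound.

mol C = 0.2910 g CO₂ ÷ 44.009 g/mol = 0.0066123 mol
mol H = 2 × 0.1787 g H₂O ÷ 18.015 g/mol = 0.019839 mol
mol N = 2 × 0.09261 g N₂ ÷ 28.014 g/mol = 0.0066117 mol
mass O = 0.2449 − (0.079420 + 0.019998 + 0.092610) = 0.052872 g → mol O = 0.052872 ÷ 15.999 = 0.0033047 mol
Divide by the smallest (0.0033047 mol): C 2.001, H 6.003, N 2.001, O 1.000

C2H6N2O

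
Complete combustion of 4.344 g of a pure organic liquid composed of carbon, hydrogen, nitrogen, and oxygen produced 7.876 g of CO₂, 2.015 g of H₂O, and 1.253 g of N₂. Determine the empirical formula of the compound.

C4H5N2O

mol C = 7.876 g CO₂ ÷ 44.009 g/mol = 0.17896 mol
mol H = 2 × 2.015 g H₂O ÷ 18.015 g/mol = 0.22370 mol
mol N = 2 × 1.253 g N₂ ÷ 28.014 g/mol = 0.089455 mol
mass O = 4.344 − (2.1495 + 0.22549 + 1.2530) = 0.71598 g → mol O = 0.71598 ÷ 15.999 = 0.044751 mol
Divide by the smallest (0.044751 mol): C 3.999, H 4.999, N 1.999, O 1.000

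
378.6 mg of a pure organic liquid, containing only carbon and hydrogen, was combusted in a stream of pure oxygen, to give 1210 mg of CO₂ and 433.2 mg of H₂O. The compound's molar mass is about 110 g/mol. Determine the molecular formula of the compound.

C8H14

mol C = 1.210 g CO₂ ÷ 44.009 g/mol = 0.027494 mol
mol H = 2 × 0.4332 g H₂O ÷ 18.015 g/mol = 0.048093 mol
Divide by the smallest (0.027494 mol): C 1.000, H 1.749
Multiplying each by 4 gives whole numbers: C 4.00, H 7.00
Empirical formula: C4H7
Empirical-formula mass = 55.10 g/mol; 110 ÷ 55.10 ≈ 2, so the molecular formula is C8H14.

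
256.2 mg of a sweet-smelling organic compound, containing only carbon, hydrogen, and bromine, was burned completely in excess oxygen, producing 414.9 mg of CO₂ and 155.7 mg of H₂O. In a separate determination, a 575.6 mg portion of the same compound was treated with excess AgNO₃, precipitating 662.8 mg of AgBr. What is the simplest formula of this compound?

C6H11Br

mol C = 0.4149 g CO₂ ÷ 44.009 g/mol = 0.0094276 mol
mol H = 2 × 0.1557 g H₂O ÷ 18.015 g/mol = 0.017286 mol
From the AgBr data: mol Br per gram of compound = (0.6628 ÷ 187.772) ÷ 0.5756 = 0.0061324 mol/g, so in the 0.2562 g combustion sample mol Br = 0.0015711 mol
Divide by the smallest (0.0015711 mol): C 6.001, H 11.002, Br 1.000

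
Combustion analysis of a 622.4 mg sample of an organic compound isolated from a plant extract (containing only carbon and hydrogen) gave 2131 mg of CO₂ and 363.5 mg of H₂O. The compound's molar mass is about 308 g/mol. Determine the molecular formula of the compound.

C24H20

mol C = 2.131 g CO₂ ÷ 44.009 g/mol = 0.048422 mol
mol H = 2 × 0.3635 g H₂O ÷ 18.015 g/mol = 0.040355 mol
Divide by the smallest (0.040355 mol): C 1.200, H 1.000
Multiplying each by 5 gives whole numbers: C 6.00, H 5.00
Empirical formula: C6H5
Empirical-formula mass = 77.11 g/mol; 308 ÷ 77.11 ≈ 4, so the molecular formula is C24H20.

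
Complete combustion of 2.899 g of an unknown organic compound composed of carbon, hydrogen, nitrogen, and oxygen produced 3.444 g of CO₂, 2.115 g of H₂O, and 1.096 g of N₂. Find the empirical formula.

C2H6N2O

mol C = 3.444 g CO₂ ÷ 44.009 g/mol = 0.078257 mol
mol H = 2 × 2.115 g H₂O ÷ 18.015 g/mol = 0.23480 mol
mol N = 2 × 1.096 g N₂ ÷ 28.014 g/mol = 0.078247 mol
mass O = 2.899 − (0.93994 + 0.23668 + 1.0960) = 0.62638 g → mol O = 0.62638 ÷ 15.999 = 0.039151 mol
Divide by the smallest (0.039151 mol): C 1.999, H 5.997, N 1.999, O 1.000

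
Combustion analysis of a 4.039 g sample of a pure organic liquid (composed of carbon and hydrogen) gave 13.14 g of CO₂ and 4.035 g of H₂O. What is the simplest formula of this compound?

mol C = 13.14 g CO₂ ÷ 44.009 g/mol = 0.29858 mol
mol H = 2 × 4.035 g H₂O ÷ 18.015 g/mol = 0.44796 mol
Divide by the smallest (0.29858 mol): C 1.000, H 1.500
Multiplying each by 2 gives whole numbers: C 2.00, H 3.00

C2H3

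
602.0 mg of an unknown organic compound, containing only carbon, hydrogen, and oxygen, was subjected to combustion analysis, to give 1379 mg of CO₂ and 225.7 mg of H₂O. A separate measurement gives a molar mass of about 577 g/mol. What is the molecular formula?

C30H24O12

mol C = 1.379 g CO₂ ÷ 44.009 g/mol = 0.031334 mol
mol H = 2 × 0.2257 g H₂O ÷ 18.015 g/mol = 0.025057 mol
mass O = 0.6020 − (0.37636 + 0.025257) = 0.20038 g → mol O = 0.20038 ÷ 15.999 = 0.012525 mol
Divide by the smallest (0.012525 mol): C 2.502, H 2.001, O 1.000
Multiplying each by 2 gives whole numbers: C 5.00, H 4.00, O 2.00
Empirical formula: C5H4O2
Empirical-formula mass = 96.08 g/mol; 577 ÷ 96.08 ≈ 6, so the molecular formula is C30H24O12.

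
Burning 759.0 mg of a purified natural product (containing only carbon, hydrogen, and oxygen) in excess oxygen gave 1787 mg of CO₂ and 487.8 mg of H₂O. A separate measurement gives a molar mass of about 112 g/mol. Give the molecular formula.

mol C = 1.787 g CO₂ ÷ 44.009 g/mol = 0.040605 mol
mol H = 2 × 0.4878 g H₂O ÷ 18.015 g/mol = 0.054155 mol
mass O = 0.7590 − (0.48771 + 0.054588) = 0.21670 g → mol O = 0.21670 ÷ 15.999 = 0.013545 mol
Divide by the smallest (0.013545 mol): C 2.998, H 3.998, O 1.000
Empirical formula: C3H4O
Empirical-formula mass = 56.06 g/mol; 112 ÷ 56.06 ≈ 2, so the molecular formula is C6H8O2.

C6H8O2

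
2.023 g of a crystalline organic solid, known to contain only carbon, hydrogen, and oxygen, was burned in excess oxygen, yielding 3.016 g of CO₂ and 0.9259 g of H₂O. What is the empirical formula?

C2H3O2

mol C = 3.016 g CO₂ ÷ 44.009 g/mol = 0.068531 mol
mol H = 2 × 0.9259 g H₂O ÷ 18.015 g/mol = 0.10279 mol
mass O = 2.023 − (0.82313 + 0.10361) = 1.0963 g → mol O = 1.0963 ÷ 15.999 = 0.068520 mol
Divide by the smallest (0.068520 mol): C 1.000, H 1.500, O 1.000
Multiplying each by 2 gives whole numbers: C 2.00, H 3.00, O 2.00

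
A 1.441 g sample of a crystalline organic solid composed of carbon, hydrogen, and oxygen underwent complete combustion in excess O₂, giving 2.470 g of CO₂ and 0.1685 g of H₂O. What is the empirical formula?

C6H2O5

mol C = 2.470 g CO₂ ÷ 44.009 g/mol = 0.056125 mol
mol H = 2 × 0.1685 g H₂O ÷ 18.015 g/mol = 0.018707 mol
mass O = 1.441 − (0.67412 + 0.018856) = 0.74803 g → mol O = 0.74803 ÷ 15.999 = 0.046755 mol
Divide by the smallest (0.018707 mol): C 3.000, H 1.000, O 2.499
Multiplying each by 2 gives whole numbers: C 6.00, H 2.00, O 5.00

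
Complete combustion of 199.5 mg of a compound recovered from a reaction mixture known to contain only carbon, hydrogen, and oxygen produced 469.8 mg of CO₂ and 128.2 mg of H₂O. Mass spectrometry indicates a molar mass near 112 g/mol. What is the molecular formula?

C6H8O2

mol C = 0.4698 g CO₂ ÷ 44.009 g/mol = 0.010675 mol
mol H = 2 × 0.1282 g H₂O ÷ 18.015 g/mol = 0.014233 mol
mass O = 0.1995 − (0.12822 + 0.014346) = 0.056935 g → mol O = 0.056935 ÷ 15.999 = 0.0035587 mol
Divide by the smallest (0.0035587 mol): C 3.000, H 3.999, O 1.000
Empirical formula: C3H4O
Empirical-formula mass = 56.06 g/mol; 112 ÷ 56.06 ≈ 2, so the molecular formula is C6H8O2.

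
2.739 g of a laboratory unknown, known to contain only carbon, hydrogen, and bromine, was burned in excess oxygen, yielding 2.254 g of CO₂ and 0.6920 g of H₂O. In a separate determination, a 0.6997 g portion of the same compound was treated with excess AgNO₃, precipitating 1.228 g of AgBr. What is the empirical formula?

mol C = 2.254 g CO₂ ÷ 44.009 g/mol = 0.051217 mol
mol H = 2 × 0.6920 g H₂O ÷ 18.015 g/mol = 0.076825 mol
From the AgBr data: mol Br per gram of compound = (1.228 ÷ 187.772) ÷ 0.6997 = 0.0093466 mol/g, so in the 2.739 g combustion sample mol Br = 0.025600 mol
Divide by the smallest (0.025600 mol): C 2.001, H 3.001, Br 1.000

C2H3Br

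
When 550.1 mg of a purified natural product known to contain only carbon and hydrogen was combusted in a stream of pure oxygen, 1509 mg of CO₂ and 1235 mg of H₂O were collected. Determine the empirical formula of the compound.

CH4

mol C = 1.509 g CO₂ ÷ 44.009 g/mol = 0.034288 mol
mol H = 2 × 1.235 g H₂O ÷ 18.015 g/mol = 0.13711 mol
Divide by the smallest (0.034288 mol): C 1.000, H 3.999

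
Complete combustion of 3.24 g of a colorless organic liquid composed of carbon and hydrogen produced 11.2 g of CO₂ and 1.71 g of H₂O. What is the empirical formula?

mol C = 11.2 g CO₂ ÷ 44.009 g/mol = 0.2545 mol
mol H = 2 × 1.71 g H₂O ÷ 18.015 g/mol = 0.1898 mol
Divide by the smallest (0.1898 mol): C 1.341, H 1.000
Multiplying each by 3 gives whole numbers: C 4.02, H 3.00

C4H3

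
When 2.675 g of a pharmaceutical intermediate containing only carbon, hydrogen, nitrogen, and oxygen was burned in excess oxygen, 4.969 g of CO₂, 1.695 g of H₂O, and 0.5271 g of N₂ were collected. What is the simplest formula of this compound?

mol C = 4.969 g CO₂ ÷ 44.009 g/mol = 0.11291 mol
mol H = 2 × 1.695 g H₂O ÷ 18.015 g/mol = 0.18818 mol
mol N = 2 × 0.5271 g N₂ ÷ 28.014 g/mol = 0.037631 mol
mass O = 2.675 − (1.3561 + 0.18968 + 0.52710) = 0.60207 g → mol O = 0.60207 ÷ 15.999 = 0.037632 mol
Divide by the smallest (0.037631 mol): C 3.000, H 5.001, N 1.000, O 1.000

C3H5NO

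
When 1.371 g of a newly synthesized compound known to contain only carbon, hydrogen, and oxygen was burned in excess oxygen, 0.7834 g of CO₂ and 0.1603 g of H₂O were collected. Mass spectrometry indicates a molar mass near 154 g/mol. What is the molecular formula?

mol C = 0.7834 g CO₂ ÷ 44.009 g/mol = 0.017801 mol
mol H = 2 × 0.1603 g H₂O ÷ 18.015 g/mol = 0.017796 mol
mass O = 1.371 − (0.21381 + 0.017939) = 1.1393 g → mol O = 1.1393 ÷ 15.999 = 0.071208 mol
Divide by the smallest (0.017796 mol): C 1.000, H 1.000, O 4.001
Empirical formula: CHO4
Empirical-formula mass = 77.02 g/mol; 154 ÷ 77.02 ≈ 2, so the molecular formula is C2H2O8.

C2H2O8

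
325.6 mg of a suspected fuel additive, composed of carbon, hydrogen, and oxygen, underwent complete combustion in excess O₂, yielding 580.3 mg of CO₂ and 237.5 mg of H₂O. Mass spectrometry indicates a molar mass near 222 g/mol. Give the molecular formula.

mol C = 0.5803 g CO₂ ÷ 44.009 g/mol = 0.013186 mol
mol H = 2 × 0.2375 g H₂O ÷ 18.015 g/mol = 0.026367 mol
mass O = 0.3256 − (0.15838 + 0.026578) = 0.14065 g → mol O = 0.14065 ÷ 15.999 = 0.0087909 mol
Divide by the smallest (0.0087909 mol): C 1.500, H 2.999, O 1.000
Multiplying each by 2 gives whole numbers: C 3.00, H 6.00, O 2.00
Empirical formula: C3H6O2
Empirical-formula mass = 74.08 g/mol; 222 ÷ 74.08 ≈ 3, so the molecular formula is C9H18O6.

C9H18O6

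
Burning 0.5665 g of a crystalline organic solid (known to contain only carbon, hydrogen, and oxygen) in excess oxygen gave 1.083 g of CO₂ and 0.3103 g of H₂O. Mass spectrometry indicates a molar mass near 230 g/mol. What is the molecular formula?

mol C = 1.083 g CO₂ ÷ 44.009 g/mol = 0.024609 mol
mol H = 2 × 0.3103 g H₂O ÷ 18.015 g/mol = 0.034449 mol
mass O = 0.5665 − (0.29557 + 0.034725) = 0.23620 g → mol O = 0.23620 ÷ 15.999 = 0.014764 mol
Divide by the smallest (0.014764 mol): C 1.667, H 2.333, O 1.000
Multiplying each by 3 gives whole numbers: C 5.00, H 7.00, O 3.00
Empirical formula: C5H7O3
Empirical-formula mass = 115.11 g/mol; 230 ÷ 115.11 ≈ 2, so the molecular formula is C10H14O6.

C10H14O6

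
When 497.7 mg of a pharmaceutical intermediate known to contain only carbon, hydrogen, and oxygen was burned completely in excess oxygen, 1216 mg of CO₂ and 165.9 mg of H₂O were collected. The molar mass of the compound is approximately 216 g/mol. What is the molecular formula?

mol C = 1.216 g CO₂ ÷ 44.009 g/mol = 0.027631 mol
mol H = 2 × 0.1659 g H₂O ÷ 18.015 g/mol = 0.018418 mol
mass O = 0.4977 − (0.33187 + 0.018565) = 0.14726 g → mol O = 0.14726 ÷ 15.999 = 0.0092045 mol
Divide by the smallest (0.0092045 mol): C 3.002, H 2.001, O 1.000
Empirical formula: C3H2O
Empirical-formula mass = 54.05 g/mol; 216 ÷ 54.05 ≈ 4, so the molecular formula is C12H8O4.

C12H8O4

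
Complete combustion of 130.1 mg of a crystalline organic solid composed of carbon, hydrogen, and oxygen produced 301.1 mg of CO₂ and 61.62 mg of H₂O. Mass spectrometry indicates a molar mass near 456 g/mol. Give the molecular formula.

mol C = 0.3011 g CO₂ ÷ 44.009 g/mol = 0.0068418 mol
mol H = 2 × 0.06162 g H₂O ÷ 18.015 g/mol = 0.0068410 mol
mass O = 0.1301 − (0.082177 + 0.0068957) = 0.041028 g → mol O = 0.041028 ÷ 15.999 = 0.0025644 mol
Divide by the smallest (0.0025644 mol): C 2.668, H 2.668, O 1.000
Multiplying each by 3 gives whole numbers: C 8.00, H 8.00, O 3.00
Empirical formula: C8H8O3
Empirical-formula mass = 152.15 g/mol; 456 ÷ 152.15 ≈ 3, so the molecular formula is C24H24O9.

C24H24O9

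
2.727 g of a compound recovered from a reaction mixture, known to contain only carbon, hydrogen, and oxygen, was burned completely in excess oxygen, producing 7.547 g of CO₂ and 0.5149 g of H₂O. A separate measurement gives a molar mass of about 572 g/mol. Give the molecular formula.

mol C = 7.547 g CO₂ ÷ 44.009 g/mol = 0.17149 mol
mol H = 2 × 0.5149 g H₂O ÷ 18.015 g/mol = 0.057163 mol
mass O = 2.727 − (2.0597 + 0.057621) = 0.60964 g → mol O = 0.60964 ÷ 15.999 = 0.038105 mol
Divide by the smallest (0.038105 mol): C 4.500, H 1.500, O 1.000
Multiplying each by 2 gives whole numbers: C 9.00, H 3.00, O 2.00
Empirical formula: C9H3O2
Empirical-formula mass = 143.12 g/mol; 572 ÷ 143.12 ≈ 4, so the molecular formula is C36H12O8.

C36H12O8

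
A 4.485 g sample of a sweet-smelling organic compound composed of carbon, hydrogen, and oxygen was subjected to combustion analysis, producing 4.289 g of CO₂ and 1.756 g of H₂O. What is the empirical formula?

mol C = 4.289 g CO₂ ÷ 44.009 g/mol = 0.097457 mol
mol H = 2 × 1.756 g H₂O ÷ 18.015 g/mol = 0.19495 mol
mass O = 4.485 − (1.1706 + 0.19651) = 3.1179 g → mol O = 3.1179 ÷ 15.999 = 0.19488 mol
Divide by the smallest (0.097457 mol): C 1.000, H 2.000, O 2.000

CH2O2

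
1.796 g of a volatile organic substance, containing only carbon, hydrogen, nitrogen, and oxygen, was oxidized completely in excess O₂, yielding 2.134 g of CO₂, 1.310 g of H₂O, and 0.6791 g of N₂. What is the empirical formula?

mol C = 2.134 g CO₂ ÷ 44.009 g/mol = 0.048490 mol
mol H = 2 × 1.310 g H₂O ÷ 18.015 g/mol = 0.14543 mol
mol N = 2 × 0.6791 g N₂ ÷ 28.014 g/mol = 0.048483 mol
mass O = 1.796 − (0.58241 + 0.14660 + 0.67910) = 0.38789 g → mol O = 0.38789 ÷ 15.999 = 0.024245 mol
Divide by the smallest (0.024245 mol): C 2.000, H 5.999, N 2.000, O 1.000

C2H6N2O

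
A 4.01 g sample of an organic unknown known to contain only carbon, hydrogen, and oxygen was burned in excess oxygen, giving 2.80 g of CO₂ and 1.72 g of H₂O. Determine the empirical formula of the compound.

CH3O3

mol C = 2.80 g CO₂ ÷ 44.009 g/mol = 0.06362 mol
mol H = 2 × 1.72 g H₂O ÷ 18.015 g/mol = 0.1910 mol
mass O = 4.01 − (0.7642 + 0.1925) = 3.053 g → mol O = 3.053 ÷ 15.999 = 0.1908 mol
Divide by the smallest (0.06362 mol): C 1.000, H 3.001, O 3.000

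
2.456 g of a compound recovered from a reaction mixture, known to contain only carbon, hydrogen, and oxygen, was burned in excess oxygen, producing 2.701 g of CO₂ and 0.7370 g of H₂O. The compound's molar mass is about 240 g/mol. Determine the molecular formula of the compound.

C6H8O10

mol C = 2.701 g CO₂ ÷ 44.009 g/mol = 0.061374 mol
mol H = 2 × 0.7370 g H₂O ÷ 18.015 g/mol = 0.081821 mol
mass O = 2.456 − (0.73716 + 0.082475) = 1.6364 g → mol O = 1.6364 ÷ 15.999 = 0.10228 mol
Divide by the smallest (0.061374 mol): C 1.000, H 1.333, O 1.666
Multiplying each by 3 gives whole numbers: C 3.00, H 4.00, O 5.00
Empirical formula: C3H4O5
Empirical-formula mass = 120.06 g/mol; 240 ÷ 120.06 ≈ 2, so the molecular formula is C6H8O10.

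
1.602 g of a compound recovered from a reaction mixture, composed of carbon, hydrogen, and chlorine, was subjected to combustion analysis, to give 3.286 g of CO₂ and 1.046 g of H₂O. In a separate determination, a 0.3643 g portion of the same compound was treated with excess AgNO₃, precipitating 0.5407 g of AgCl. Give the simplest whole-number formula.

mol C = 3.286 g CO₂ ÷ 44.009 g/mol = 0.074667 mol
mol H = 2 × 1.046 g H₂O ÷ 18.015 g/mol = 0.11613 mol
From the AgCl data: mol Cl per gram of compound = (0.5407 ÷ 143.318) ÷ 0.3643 = 0.010356 mol/g, so in the 1.602 g combustion sample mol Cl = 0.016590 mol
Divide by the smallest (0.016590 mol): C 4.501, H 7.000, Cl 1.000
Multiplying each by 2 gives whole numbers: C 9.00, H 14.00, Cl 2.00

C9H14Cl2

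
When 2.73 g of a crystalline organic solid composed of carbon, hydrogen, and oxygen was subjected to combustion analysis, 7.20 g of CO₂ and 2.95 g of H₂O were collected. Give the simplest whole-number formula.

C6H12O

mol C = 7.20 g CO₂ ÷ 44.009 g/mol = 0.1636 mol
mol H = 2 × 2.95 g H₂O ÷ 18.015 g/mol = 0.3275 mol
mass O = 2.73 − (1.965 + 0.3301) = 0.4348 g → mol O = 0.4348 ÷ 15.999 = 0.02718 mol
Divide by the smallest (0.02718 mol): C 6.019, H 12.050, O 1.000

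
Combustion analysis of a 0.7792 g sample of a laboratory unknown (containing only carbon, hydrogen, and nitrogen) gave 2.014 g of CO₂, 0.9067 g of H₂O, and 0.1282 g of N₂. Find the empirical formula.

mol C = 2.014 g CO₂ ÷ 44.009 g/mol = 0.045763 mol
mol H = 2 × 0.9067 g H₂O ÷ 18.015 g/mol = 0.10066 mol
mol N = 2 × 0.1282 g N₂ ÷ 28.014 g/mol = 0.0091526 mol
Divide by the smallest (0.0091526 mol): C 5.000, H 10.998, N 1.000

C5H11N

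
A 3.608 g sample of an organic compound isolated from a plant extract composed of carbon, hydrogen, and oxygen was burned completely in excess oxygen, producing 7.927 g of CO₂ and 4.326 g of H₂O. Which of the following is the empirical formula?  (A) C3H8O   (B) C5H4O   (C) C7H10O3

mol C = 7.927 g CO₂ ÷ 44.009 g/mol = 0.18012 mol
mol H = 2 × 4.326 g H₂O ÷ 18.015 g/mol = 0.48027 mol
mass O = 3.608 − (2.1634 + 0.48411) = 0.96044 g → mol O = 0.96044 ÷ 15.999 = 0.060031 mol
Divide by the smallest (0.060031 mol): C 3.000, H 8.000, O 1.000

(A) C3H8O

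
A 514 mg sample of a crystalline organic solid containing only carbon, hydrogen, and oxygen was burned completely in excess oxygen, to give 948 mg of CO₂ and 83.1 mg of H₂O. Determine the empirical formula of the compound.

C7H3O5

mol C = 0.948 g CO₂ ÷ 44.009 g/mol = 0.02154 mol
mol H = 2 × 0.0831 g H₂O ÷ 18.015 g/mol = 0.009226 mol
mass O = 0.514 − (0.2587 + 0.009299) = 0.2460 g → mol O = 0.2460 ÷ 15.999 = 0.01537 mol
Divide by the smallest (0.009226 mol): C 2.335, H 1.000, O 1.666
Multiplying each by 3 gives whole numbers: C 7.00, H 3.00, O 5.00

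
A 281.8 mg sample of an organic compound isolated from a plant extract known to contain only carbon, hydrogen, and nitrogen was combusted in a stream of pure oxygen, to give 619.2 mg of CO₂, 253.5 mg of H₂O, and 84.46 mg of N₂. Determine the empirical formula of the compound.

C7H14N3

mol C = 0.6192 g CO₂ ÷ 44.009 g/mol = 0.014070 mol
mol H = 2 × 0.2535 g H₂O ÷ 18.015 g/mol = 0.028143 mol
mol N = 2 × 0.08446 g N₂ ÷ 28.014 g/mol = 0.0060298 mol
Divide by the smallest (0.0060298 mol): C 2.333, H 4.667, N 1.000
Multiplying each by 3 gives whole numbers: C 7.00, H 14.00, N 3.00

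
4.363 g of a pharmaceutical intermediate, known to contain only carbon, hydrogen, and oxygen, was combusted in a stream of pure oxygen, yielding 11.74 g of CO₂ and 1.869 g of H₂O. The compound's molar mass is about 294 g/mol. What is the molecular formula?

C18H14O4

mol C = 11.74 g CO₂ ÷ 44.009 g/mol = 0.26676 mol
mol H = 2 × 1.869 g H₂O ÷ 18.015 g/mol = 0.20749 mol
mass O = 4.363 − (3.2041 + 0.20915) = 0.94975 g → mol O = 0.94975 ÷ 15.999 = 0.059363 mol
Divide by the smallest (0.059363 mol): C 4.494, H 3.495, O 1.000
Multiplying each by 2 gives whole numbers: C 8.99, H 6.99, O 2.00
Empirical formula: C9H7O2
Empirical-formula mass = 147.15 g/mol; 294 ÷ 147.15 ≈ 2, so the molecular formula is C18H14O4.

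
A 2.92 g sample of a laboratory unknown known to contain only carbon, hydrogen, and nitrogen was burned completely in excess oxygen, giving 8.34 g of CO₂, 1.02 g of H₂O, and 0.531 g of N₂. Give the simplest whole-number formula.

mol C = 8.34 g CO₂ ÷ 44.009 g/mol = 0.1895 mol
mol H = 2 × 1.02 g H₂O ÷ 18.015 g/mol = 0.1132 mol
mol N = 2 × 0.531 g N₂ ÷ 28.014 g/mol = 0.03791 mol
Divide by the smallest (0.03791 mol): C 4.999, H 2.987, N 1.000

C5H3N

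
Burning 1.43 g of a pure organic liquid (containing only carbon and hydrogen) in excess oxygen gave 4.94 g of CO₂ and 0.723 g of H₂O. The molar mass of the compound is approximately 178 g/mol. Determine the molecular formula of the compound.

mol C = 4.94 g CO₂ ÷ 44.009 g/mol = 0.1122 mol
mol H = 2 × 0.723 g H₂O ÷ 18.015 g/mol = 0.08027 mol
Divide by the smallest (0.08027 mol): C 1.398, H 1.000
Multiplying each by 5 gives whole numbers: C 6.99, H 5.00
Empirical formula: C7H5
Empirical-formula mass = 89.12 g/mol; 178 ÷ 89.12 ≈ 2, so the molecular formula is C14H10.

C14H10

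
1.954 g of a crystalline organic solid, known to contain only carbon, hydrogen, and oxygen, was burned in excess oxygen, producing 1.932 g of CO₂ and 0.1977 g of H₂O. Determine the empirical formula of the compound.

mol C = 1.932 g CO₂ ÷ 44.009 g/mol = 0.043900 mol
mol H = 2 × 0.1977 g H₂O ÷ 18.015 g/mol = 0.021948 mol
mass O = 1.954 − (0.52728 + 0.022124) = 1.4046 g → mol O = 1.4046 ÷ 15.999 = 0.087792 mol
Divide by the smallest (0.021948 mol): C 2.000, H 1.000, O 4.000

C2HO4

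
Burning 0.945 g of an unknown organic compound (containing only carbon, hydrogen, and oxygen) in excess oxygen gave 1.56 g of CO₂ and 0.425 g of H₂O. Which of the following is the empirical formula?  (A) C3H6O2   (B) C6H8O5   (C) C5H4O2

mol C = 1.56 g CO₂ ÷ 44.009 g/mol = 0.03545 mol
mol H = 2 × 0.425 g H₂O ÷ 18.015 g/mol = 0.04718 mol
mass O = 0.945 − (0.4258 + 0.04756) = 0.4717 g → mol O = 0.4717 ÷ 15.999 = 0.02948 mol
Divide by the smallest (0.02948 mol): C 1.202, H 1.600, O 1.000
Multiplying each by 5 gives whole numbers: C 6.01, H 8.00, O 5.00

(B) C6H8O5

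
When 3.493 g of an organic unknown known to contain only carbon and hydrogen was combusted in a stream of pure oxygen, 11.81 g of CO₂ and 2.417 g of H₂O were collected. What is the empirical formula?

CH

mol C = 11.81 g CO₂ ÷ 44.009 g/mol = 0.26835 mol
mol H = 2 × 2.417 g H₂O ÷ 18.015 g/mol = 0.26833 mol
Divide by the smallest (0.26833 mol): C 1.000, H 1.000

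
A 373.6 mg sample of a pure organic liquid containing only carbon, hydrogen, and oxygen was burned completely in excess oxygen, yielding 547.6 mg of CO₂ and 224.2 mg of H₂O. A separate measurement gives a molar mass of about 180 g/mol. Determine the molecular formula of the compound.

C6H12O6

mol C = 0.5476 g CO₂ ÷ 44.009 g/mol = 0.012443 mol
mol H = 2 × 0.2242 g H₂O ÷ 18.015 g/mol = 0.024890 mol
mass O = 0.3736 − (0.14945 + 0.025089) = 0.19906 g → mol O = 0.19906 ÷ 15.999 = 0.012442 mol
Divide by the smallest (0.012442 mol): C 1.000, H 2.001, O 1.000
Empirical formula: CH2O
Empirical-formula mass = 30.03 g/mol; 180 ÷ 30.03 ≈ 6, so the molecular formula is C6H12O6.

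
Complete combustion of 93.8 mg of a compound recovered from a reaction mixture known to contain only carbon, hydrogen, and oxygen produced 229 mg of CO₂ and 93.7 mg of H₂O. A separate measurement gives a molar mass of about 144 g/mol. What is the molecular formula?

mol C = 0.229 g CO₂ ÷ 44.009 g/mol = 0.005203 mol
mol H = 2 × 0.0937 g H₂O ÷ 18.015 g/mol = 0.01040 mol
mass O = 0.0938 − (0.06250 + 0.01049) = 0.02082 g → mol O = 0.02082 ÷ 15.999 = 0.001301 mol
Divide by the smallest (0.001301 mol): C 3.999, H 7.995, O 1.000
Empirical formula: C4H8O
Empirical-formula mass = 72.11 g/mol; 144 ÷ 72.11 ≈ 2, so the molecular formula is C8H16O2.

C8H16O2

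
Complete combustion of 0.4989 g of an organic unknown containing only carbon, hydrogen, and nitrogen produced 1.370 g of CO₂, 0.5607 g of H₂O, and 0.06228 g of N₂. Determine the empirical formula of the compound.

mol C = 1.370 g CO₂ ÷ 44.009 g/mol = 0.031130 mol
mol H = 2 × 0.5607 g H₂O ÷ 18.015 g/mol = 0.062248 mol
mol N = 2 × 0.06228 g N₂ ÷ 28.014 g/mol = 0.0044463 mol
Divide by the smallest (0.0044463 mol): C 7.001, H 14.000, N 1.000

C7H14N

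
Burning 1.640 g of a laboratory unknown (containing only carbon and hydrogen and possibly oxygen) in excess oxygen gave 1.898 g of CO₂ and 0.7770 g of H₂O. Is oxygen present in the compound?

yes

mol C = 1.898 g CO₂ ÷ 44.009 g/mol = 0.043128 mol
mol H = 2 × 0.7770 g H₂O ÷ 18.015 g/mol = 0.086261 mol
C and H account for only 0.60496 g of the 1.640 g sample; the remaining 1.0350 g must be oxygen.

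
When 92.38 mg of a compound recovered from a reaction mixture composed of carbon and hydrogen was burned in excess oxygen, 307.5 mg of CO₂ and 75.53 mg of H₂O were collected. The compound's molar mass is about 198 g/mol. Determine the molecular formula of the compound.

mol C = 0.3075 g CO₂ ÷ 44.009 g/mol = 0.0069872 mol
mol H = 2 × 0.07553 g H₂O ÷ 18.015 g/mol = 0.0083852 mol
Divide by the smallest (0.0069872 mol): C 1.000, H 1.200
Multiplying each by 5 gives whole numbers: C 5.00, H 6.00
Empirical formula: C5H6
Empirical-formula mass = 66.10 g/mol; 198 ÷ 66.10 ≈ 3, so the molecular formula is C15H18.

C15H18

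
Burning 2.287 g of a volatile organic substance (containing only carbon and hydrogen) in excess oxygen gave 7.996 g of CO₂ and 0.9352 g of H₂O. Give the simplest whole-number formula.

C7H4

mol C = 7.996 g CO₂ ÷ 44.009 g/mol = 0.18169 mol
mol H = 2 × 0.9352 g H₂O ÷ 18.015 g/mol = 0.10382 mol
Divide by the smallest (0.10382 mol): C 1.750, H 1.000
Multiplying each by 4 gives whole numbers: C 7.00, H 4.00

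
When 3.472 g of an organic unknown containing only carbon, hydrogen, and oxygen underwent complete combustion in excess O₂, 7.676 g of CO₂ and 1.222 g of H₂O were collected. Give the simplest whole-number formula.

C9H7O4

mol C = 7.676 g CO₂ ÷ 44.009 g/mol = 0.17442 mol
mol H = 2 × 1.222 g H₂O ÷ 18.015 g/mol = 0.13566 mol
mass O = 3.472 − (2.0949 + 0.13675) = 1.2403 g → mol O = 1.2403 ÷ 15.999 = 0.077524 mol
Divide by the smallest (0.077524 mol): C 2.250, H 1.750, O 1.000
Multiplying each by 4 gives whole numbers: C 9.00, H 7.00, O 4.00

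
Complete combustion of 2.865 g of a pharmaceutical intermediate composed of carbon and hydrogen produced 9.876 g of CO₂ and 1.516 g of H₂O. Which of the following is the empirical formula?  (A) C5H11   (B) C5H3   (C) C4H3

mol C = 9.876 g CO₂ ÷ 44.009 g/mol = 0.22441 mol
mol H = 2 × 1.516 g H₂O ÷ 18.015 g/mol = 0.16830 mol
Divide by the smallest (0.16830 mol): C 1.333, H 1.000
Multiplying each by 3 gives whole numbers: C 4.00, H 3.00

(C) C4H3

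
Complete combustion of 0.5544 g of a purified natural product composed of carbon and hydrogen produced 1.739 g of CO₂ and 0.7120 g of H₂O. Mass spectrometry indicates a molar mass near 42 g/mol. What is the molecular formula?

C3H6

mol C = 1.739 g CO₂ ÷ 44.009 g/mol = 0.039515 mol
mol H = 2 × 0.7120 g H₂O ÷ 18.015 g/mol = 0.079045 mol
Divide by the smallest (0.039515 mol): C 1.000, H 2.000
Empirical formula: CH2
Empirical-formula mass = 14.03 g/mol; 42 ÷ 14.03 ≈ 3, so the molecular formula is C3H6.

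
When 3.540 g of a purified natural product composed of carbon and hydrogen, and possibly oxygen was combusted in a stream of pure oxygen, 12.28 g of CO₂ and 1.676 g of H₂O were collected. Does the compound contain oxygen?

no

mol C = 12.28 g CO₂ ÷ 44.009 g/mol = 0.27903 mol
mol H = 2 × 1.676 g H₂O ÷ 18.015 g/mol = 0.18607 mol
C and H together account for 3.5390 g — essentially the entire 3.540 g sample — so the compound contains no oxygen.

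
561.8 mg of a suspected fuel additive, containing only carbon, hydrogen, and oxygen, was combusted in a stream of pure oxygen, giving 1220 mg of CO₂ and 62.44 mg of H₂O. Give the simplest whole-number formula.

C4HO2

mol C = 1.220 g CO₂ ÷ 44.009 g/mol = 0.027722 mol
mol H = 2 × 0.06244 g H₂O ÷ 18.015 g/mol = 0.0069320 mol
mass O = 0.5618 − (0.33296 + 0.0069875) = 0.22185 g → mol O = 0.22185 ÷ 15.999 = 0.013866 mol
Divide by the smallest (0.0069320 mol): C 3.999, H 1.000, O 2.000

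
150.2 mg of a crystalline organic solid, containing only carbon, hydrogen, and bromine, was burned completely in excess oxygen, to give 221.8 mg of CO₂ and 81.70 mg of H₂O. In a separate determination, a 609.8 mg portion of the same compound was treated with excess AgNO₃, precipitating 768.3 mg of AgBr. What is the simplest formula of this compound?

mol C = 0.2218 g CO₂ ÷ 44.009 g/mol = 0.0050399 mol
mol H = 2 × 0.08170 g H₂O ÷ 18.015 g/mol = 0.0090702 mol
From the AgBr data: mol Br per gram of compound = (0.7683 ÷ 187.772) ÷ 0.6098 = 0.0067098 mol/g, so in the 0.1502 g combustion sample mol Br = 0.0010078 mol
Divide by the smallest (0.0010078 mol): C 5.001, H 9.000, Br 1.000

C5H9Br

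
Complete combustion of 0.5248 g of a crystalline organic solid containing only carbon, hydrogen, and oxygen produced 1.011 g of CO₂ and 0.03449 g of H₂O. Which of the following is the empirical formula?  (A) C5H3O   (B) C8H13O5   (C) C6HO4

mol C = 1.011 g CO₂ ÷ 44.009 g/mol = 0.022973 mol
mol H = 2 × 0.03449 g H₂O ÷ 18.015 g/mol = 0.0038290 mol
mass O = 0.5248 − (0.27592 + 0.0038597) = 0.24502 g → mol O = 0.24502 ÷ 15.999 = 0.015315 mol
Divide by the smallest (0.0038290 mol): C 6.000, H 1.000, O 4.000

(C) C6HO4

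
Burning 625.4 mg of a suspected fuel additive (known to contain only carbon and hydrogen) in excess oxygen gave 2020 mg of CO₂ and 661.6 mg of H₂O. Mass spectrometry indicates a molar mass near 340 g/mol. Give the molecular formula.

mol C = 2.020 g CO₂ ÷ 44.009 g/mol = 0.045900 mol
mol H = 2 × 0.6616 g H₂O ÷ 18.015 g/mol = 0.073450 mol
Divide by the smallest (0.045900 mol): C 1.000, H 1.600
Multiplying each by 5 gives whole numbers: C 5.00, H 8.00
Empirical formula: C5H8
Empirical-formula mass = 68.12 g/mol; 340 ÷ 68.12 ≈ 5, so the molecular formula is C25H40.

C25H40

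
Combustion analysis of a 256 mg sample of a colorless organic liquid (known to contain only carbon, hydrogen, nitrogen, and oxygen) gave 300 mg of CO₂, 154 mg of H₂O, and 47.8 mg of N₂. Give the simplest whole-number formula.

C2H5NO2

mol C = 0.300 g CO₂ ÷ 44.009 g/mol = 0.006817 mol
mol H = 2 × 0.154 g H₂O ÷ 18.015 g/mol = 0.01710 mol
mol N = 2 × 0.0478 g N₂ ÷ 28.014 g/mol = 0.003413 mol
mass O = 0.256 − (0.08188 + 0.01723 + 0.04780) = 0.1091 g → mol O = 0.1091 ÷ 15.999 = 0.006819 mol
Divide by the smallest (0.003413 mol): C 1.998, H 5.010, N 1.000, O 1.998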